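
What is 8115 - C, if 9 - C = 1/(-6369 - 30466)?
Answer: 298584509/36835 ≈ 8106.0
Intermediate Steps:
C = 331516/36835 (C = 9 - 1/(-6369 - 30466) = 9 - 1/(-36835) = 9 - 1*(-1/36835) = 9 + 1/36835 = 331516/36835 ≈ 9.0000)
8115 - C = 8115 - 1*331516/36835 = 8115 - 331516/36835 = 298584509/36835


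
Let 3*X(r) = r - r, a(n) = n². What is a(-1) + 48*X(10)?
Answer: 1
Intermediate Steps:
X(r) = 0 (X(r) = (r - r)/3 = (⅓)*0 = 0)
a(-1) + 48*X(10) = (-1)² + 48*0 = 1 + 0 = 1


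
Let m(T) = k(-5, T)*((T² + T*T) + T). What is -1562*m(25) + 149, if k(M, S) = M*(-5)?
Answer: -49788601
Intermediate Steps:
k(M, S) = -5*M
m(T) = 25*T + 50*T² (m(T) = (-5*(-5))*((T² + T*T) + T) = 25*((T² + T²) + T) = 25*(2*T² + T) = 25*(T + 2*T²) = 25*T + 50*T²)
-1562*m(25) + 149 = -39050*25*(1 + 2*25) + 149 = -39050*25*(1 + 50) + 149 = -39050*25*51 + 149 = -1562*31875 + 149 = -49788750 + 149 = -49788601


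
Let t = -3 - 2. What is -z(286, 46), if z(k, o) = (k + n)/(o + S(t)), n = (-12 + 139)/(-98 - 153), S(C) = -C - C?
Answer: -10237/2008 ≈ -5.0981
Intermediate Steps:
t = -5
S(C) = -2*C
n = -127/251 (n = 127/(-251) = 127*(-1/251) = -127/251 ≈ -0.50598)
z(k, o) = (-127/251 + k)/(10 + o) (z(k, o) = (k - 127/251)/(o - 2*(-5)) = (-127/251 + k)/(o + 10) = (-127/251 + k)/(10 + o))
-z(286, 46) = -(-127/251 + 286)/(10 + 46) = -71659/(56*251) = -1*10237/2008 = -10237/2008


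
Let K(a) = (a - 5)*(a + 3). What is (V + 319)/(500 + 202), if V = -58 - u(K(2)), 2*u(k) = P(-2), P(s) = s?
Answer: 131/351 ≈ 0.37322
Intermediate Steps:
K(a) = (-5 + a)*(3 + a)
u(k) = -1 (u(k) = (½)*(-2) = -1)
V = -57 (V = -58 - 1*(-1) = -58 + 1 = -57)
(V + 319)/(500 + 202) = (-57 + 319)/(500 + 202) = 262/702 = 262*(1/702) = 131/351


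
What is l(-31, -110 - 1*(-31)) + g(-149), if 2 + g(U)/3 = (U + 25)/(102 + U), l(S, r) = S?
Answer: -1367/47 ≈ -29.085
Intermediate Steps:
g(U) = -6 + 3*(25 + U)/(102 + U) (g(U) = -6 + 3*((U + 25)/(102 + U)) = -6 + 3*((25 + U)/(102 + U)) = -6 + 3*(25 + U)/(102 + U))
l(-31, -110 - 1*(-31)) + g(-149) = -31 + 3*(-179 - 1*(-149))/(102 - 149) = -31 + 3*(-179 + 149)/(-47) = -31 + 3*(-1/47)*(-30) = -31 + 90/47 = -1367/47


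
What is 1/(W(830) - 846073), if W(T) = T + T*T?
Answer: -1/156343 ≈ -6.3962e-6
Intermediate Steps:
W(T) = T + T**2
1/(W(830) - 846073) = 1/(830*(1 + 830) - 846073) = 1/(830*831 - 846073) = 1/(689730 - 846073) = 1/(-156343) = -1/156343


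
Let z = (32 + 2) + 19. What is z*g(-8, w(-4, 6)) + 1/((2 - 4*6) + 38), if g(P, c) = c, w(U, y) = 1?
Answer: 849/16 ≈ 53.063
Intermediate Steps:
z = 53 (z = 34 + 19 = 53)
z*g(-8, w(-4, 6)) + 1/((2 - 4*6) + 38) = 53*1 + 1/((2 - 4*6) + 38) = 53 + 1/((2 - 24) + 38) = 53 + 1/(-22 + 38) = 53 + 1/16 = 849/16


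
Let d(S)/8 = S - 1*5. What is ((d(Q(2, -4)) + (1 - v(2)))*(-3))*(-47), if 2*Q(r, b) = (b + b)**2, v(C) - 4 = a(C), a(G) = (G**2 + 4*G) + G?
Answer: 28059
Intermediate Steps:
a(G) = G**2 + 5*G
v(C) = 4 + C*(5 + C)
Q(r, b) = 2*b**2 (Q(r, b) = (b + b)**2/2 = (2*b)**2/2 = (4*b**2)/2 = 2*b**2)
d(S) = -40 + 8*S (d(S) = 8*(S - 1*5) = 8*(S - 5) = 8*(-5 + S) = -40 + 8*S)
((d(Q(2, -4)) + (1 - v(2)))*(-3))*(-47) = (((-40 + 8*(2*(-4)**2)) + (1 - (4 + 2*(5 + 2))))*(-3))*(-47) = (((-40 + 8*(2*16)) + (1 - (4 + 2*7)))*(-3))*(-47) = (((-40 + 8*32) + (1 - (4 + 14)))*(-3))*(-47) = (((-40 + 256) + (1 - 1*18))*(-3))*(-47) = ((216 + (1 - 18))*(-3))*(-47) = ((216 - 17)*(-3))*(-47) = (199*(-3))*(-47) = -597*(-47) = 28059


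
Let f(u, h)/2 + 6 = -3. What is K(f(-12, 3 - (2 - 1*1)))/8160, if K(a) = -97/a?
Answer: 97/146880 ≈ 0.00066040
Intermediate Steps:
f(u, h) = -18 (f(u, h) = -12 + 2*(-3) = -12 - 6 = -18)
K(f(-12, 3 - (2 - 1*1)))/8160 = -97/(-18)/8160 = -97*(-1/18)*(1/8160) = (97/18)*(1/8160) = 97/146880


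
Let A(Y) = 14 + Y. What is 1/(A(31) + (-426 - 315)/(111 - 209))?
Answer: 98/5151 ≈ 0.019025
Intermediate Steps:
1/(A(31) + (-426 - 315)/(111 - 209)) = 1/((14 + 31) + (-426 - 315)/(111 - 209)) = 1/(45 - 741/(-98)) = 1/(45 - 741*(-1/98)) = 1/(45 + 741/98) = 1/(5151/98) = 98/5151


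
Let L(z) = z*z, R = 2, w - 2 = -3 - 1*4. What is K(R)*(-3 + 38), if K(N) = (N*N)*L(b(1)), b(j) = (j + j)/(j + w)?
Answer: 35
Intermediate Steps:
w = -5 (w = 2 + (-3 - 1*4) = 2 + (-3 - 4) = 2 - 7 = -5)
b(j) = 2*j/(-5 + j) (b(j) = (j + j)/(j - 5) = (2*j)/(-5 + j) = 2*j/(-5 + j))
L(z) = z²
K(N) = N²/4 (K(N) = (N*N)*(2*1/(-5 + 1))² = N²*(2*1/(-4))² = N²*(2*1*(-¼))² = N²*(-½)² = N²*(¼) = N²/4)
K(R)*(-3 + 38) = ((¼)*2²)*(-3 + 38) = ((¼)*4)*35 = 1*35 = 35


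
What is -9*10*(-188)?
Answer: 16920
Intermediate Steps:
-9*10*(-188) = -90*(-188) = 16920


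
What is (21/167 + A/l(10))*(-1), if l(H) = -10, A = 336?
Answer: 27951/835 ≈ 33.474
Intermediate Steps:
(21/167 + A/l(10))*(-1) = (21/167 + 336/(-10))*(-1) = (21*(1/167) + 336*(-⅒))*(-1) = (21/167 - 168/5)*(-1) = -27951/835*(-1) = 27951/835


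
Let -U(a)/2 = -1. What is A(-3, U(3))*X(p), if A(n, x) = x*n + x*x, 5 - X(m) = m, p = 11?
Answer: 12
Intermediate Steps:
X(m) = 5 - m
U(a) = 2 (U(a) = -2*(-1) = 2)
A(n, x) = x**2 + n*x (A(n, x) = n*x + x**2 = x**2 + n*x)
A(-3, U(3))*X(p) = (2*(-3 + 2))*(5 - 1*11) = (2*(-1))*(5 - 11) = -2*(-6) = 12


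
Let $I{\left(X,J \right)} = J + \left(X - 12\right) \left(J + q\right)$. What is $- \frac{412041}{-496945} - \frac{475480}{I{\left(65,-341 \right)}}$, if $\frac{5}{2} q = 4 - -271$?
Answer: $\frac{30184066568}{781694485} \approx 38.614$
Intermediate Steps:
$q = 110$ ($q = \frac{2 \left(4 - -271\right)}{5} = \frac{2 \left(4 + 271\right)}{5} = \frac{2}{5} \cdot 275 = 110$)
$I{\left(X,J \right)} = J + \left(-12 + X\right) \left(110 + J\right)$ ($I{\left(X,J \right)} = J + \left(X - 12\right) \left(J + 110\right) = J + \left(-12 + X\right) \left(110 + J\right)$)
$- \frac{412041}{-496945} - \frac{475480}{I{\left(65,-341 \right)}} = - \frac{412041}{-496945} - \frac{475480}{-1320 - -3751 + 110 \cdot 65 - 22165} = \left(-412041\right) \left(- \frac{1}{496945}\right) - \frac{475480}{-1320 + 3751 + 7150 - 22165} = \frac{412041}{496945} - \frac{475480}{-12584} = \frac{412041}{496945} - - \frac{59435}{1573} = \frac{412041}{496945} + \frac{59435}{1573} = \frac{30184066568}{781694485}$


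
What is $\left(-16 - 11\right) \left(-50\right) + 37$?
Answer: $1387$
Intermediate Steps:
$\left(-16 - 11\right) \left(-50\right) + 37 = \left(-27\right) \left(-50\right) + 37 = 1350 + 37 = 1387$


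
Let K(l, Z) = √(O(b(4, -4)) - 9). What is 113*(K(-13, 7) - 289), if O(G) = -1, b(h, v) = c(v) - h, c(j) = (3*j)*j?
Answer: -32657 + 113*I*√10 ≈ -32657.0 + 357.34*I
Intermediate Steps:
c(j) = 3*j²
b(h, v) = -h + 3*v² (b(h, v) = 3*v² - h = -h + 3*v²)
K(l, Z) = I*√10 (K(l, Z) = √(-1 - 9) = √(-10) = I*√10)
113*(K(-13, 7) - 289) = 113*(I*√10 - 289) = 113*(-289 + I*√10) = -32657 + 113*I*√10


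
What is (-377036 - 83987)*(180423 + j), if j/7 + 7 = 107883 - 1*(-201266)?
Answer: -1080830158591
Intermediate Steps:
j = 2163994 (j = -49 + 7*(107883 - 1*(-201266)) = -49 + 7*(107883 + 201266) = -49 + 7*309149 = -49 + 2164043 = 2163994)
(-377036 - 83987)*(180423 + j) = (-377036 - 83987)*(180423 + 2163994) = -461023*2344417 = -1080830158591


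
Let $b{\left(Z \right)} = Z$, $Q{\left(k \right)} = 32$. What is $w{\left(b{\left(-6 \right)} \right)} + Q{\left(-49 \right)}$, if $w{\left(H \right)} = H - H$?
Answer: $32$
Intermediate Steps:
$w{\left(H \right)} = 0$
$w{\left(b{\left(-6 \right)} \right)} + Q{\left(-49 \right)} = 0 + 32 = 32$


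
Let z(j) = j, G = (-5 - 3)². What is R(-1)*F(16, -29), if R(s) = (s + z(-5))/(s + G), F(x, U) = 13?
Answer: -26/21 ≈ -1.2381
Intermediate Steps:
G = 64 (G = (-8)² = 64)
R(s) = (-5 + s)/(64 + s) (R(s) = (s - 5)/(s + 64) = (-5 + s)/(64 + s))
R(-1)*F(16, -29) = ((-5 - 1)/(64 - 1))*13 = (-6/63)*13 = ((1/63)*(-6))*13 = -2/21*13 = -26/21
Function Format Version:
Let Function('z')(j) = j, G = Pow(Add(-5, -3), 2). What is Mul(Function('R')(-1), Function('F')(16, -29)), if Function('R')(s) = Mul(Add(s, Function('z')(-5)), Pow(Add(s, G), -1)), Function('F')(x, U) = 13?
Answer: Rational(-26, 21) ≈ -1.2381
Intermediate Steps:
G = 64 (G = Pow(-8, 2) = 64)
Function('R')(s) = Mul(Pow(Add(64, s), -1), Add(-5, s)) (Function('R')(s) = Mul(Add(s, -5), Pow(Add(s, 64), -1)) = Mul(Add(-5, s), Pow(Add(64, s), -1)) = Mul(Pow(Add(64, s), -1), Add(-5, s)))
Mul(Function('R')(-1), Function('F')(16, -29)) = Mul(Mul(Pow(Add(64, -1), -1), Add(-5, -1)), 13) = Mul(Mul(Pow(63, -1), -6), 13) = Mul(Mul(Rational(1, 63), -6), 13) = Mul(Rational(-2, 21), 13) = Rational(-26, 21)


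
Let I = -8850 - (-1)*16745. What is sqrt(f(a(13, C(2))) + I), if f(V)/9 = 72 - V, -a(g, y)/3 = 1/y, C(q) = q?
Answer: sqrt(34226)/2 ≈ 92.501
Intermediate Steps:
a(g, y) = -3/y
I = 7895 (I = -8850 - 1*(-16745) = -8850 + 16745 = 7895)
f(V) = 648 - 9*V (f(V) = 9*(72 - V) = 648 - 9*V)
sqrt(f(a(13, C(2))) + I) = sqrt((648 - (-27)/2) + 7895) = sqrt((648 - 9*(-3/2)) + 7895) = sqrt((648 + 27/2) + 7895) = sqrt(1323/2 + 7895) = sqrt(17113/2) = sqrt(34226)/2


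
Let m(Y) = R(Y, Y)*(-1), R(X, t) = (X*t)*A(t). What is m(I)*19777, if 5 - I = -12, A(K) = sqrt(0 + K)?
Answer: -5715553*sqrt(17) ≈ -2.3566e+7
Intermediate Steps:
A(K) = sqrt(K)
I = 17 (I = 5 - 1*(-12) = 5 + 12 = 17)
R(X, t) = X*t**(3/2) (R(X, t) = (X*t)*sqrt(t) = X*t**(3/2))
m(Y) = -Y**(5/2) (m(Y) = (Y*Y**(3/2))*(-1) = Y**(5/2)*(-1) = -Y**(5/2))
m(I)*19777 = -17**(5/2)*19777 = -289*sqrt(17)*19777 = -5715553*sqrt(17)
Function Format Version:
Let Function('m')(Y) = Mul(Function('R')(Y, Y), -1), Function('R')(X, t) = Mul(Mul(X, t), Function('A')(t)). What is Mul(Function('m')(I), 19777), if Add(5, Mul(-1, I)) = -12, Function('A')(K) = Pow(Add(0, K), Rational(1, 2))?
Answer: Mul(-5715553, Pow(17, Rational(1, 2))) ≈ -2.3566e+7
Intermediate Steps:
Function('A')(K) = Pow(K, Rational(1, 2))
I = 17 (I = Add(5, Mul(-1, -12)) = Add(5, 12) = 17)
Function('R')(X, t) = Mul(X, Pow(t, Rational(3, 2))) (Function('R')(X, t) = Mul(Mul(X, t), Pow(t, Rational(1, 2))) = Mul(X, Pow(t, Rational(3, 2))))
Function('m')(Y) = Mul(-1, Pow(Y, Rational(5, 2))) (Function('m')(Y) = Mul(Mul(Y, Pow(Y, Rational(3, 2))), -1) = Mul(Pow(Y, Rational(5, 2)), -1) = Mul(-1, Pow(Y, Rational(5, 2))))
Mul(Function('m')(I), 19777) = Mul(Mul(-1, Pow(17, Rational(5, 2))), 19777) = Mul(Mul(-1, Mul(289, Pow(17, Rational(1, 2)))), 19777) = Mul(Mul(-289, Pow(17, Rational(1, 2))), 19777) = Mul(-5715553, Pow(17, Rational(1, 2)))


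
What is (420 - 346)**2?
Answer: 5476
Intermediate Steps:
(420 - 346)**2 = 74**2 = 5476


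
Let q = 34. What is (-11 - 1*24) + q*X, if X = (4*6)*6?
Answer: 4861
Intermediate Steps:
X = 144 (X = 24*6 = 144)
(-11 - 1*24) + q*X = (-11 - 1*24) + 34*144 = (-11 - 24) + 4896 = -35 + 4896 = 4861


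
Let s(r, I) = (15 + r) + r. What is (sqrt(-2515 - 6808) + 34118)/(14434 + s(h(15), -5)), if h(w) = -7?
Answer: 34118/14435 + I*sqrt(9323)/14435 ≈ 2.3636 + 0.006689*I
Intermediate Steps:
s(r, I) = 15 + 2*r
(sqrt(-2515 - 6808) + 34118)/(14434 + s(h(15), -5)) = (sqrt(-2515 - 6808) + 34118)/(14434 + (15 + 2*(-7))) = (sqrt(-9323) + 34118)/(14434 + (15 - 14)) = (I*sqrt(9323) + 34118)/(14434 + 1) = (34118 + I*sqrt(9323))/14435 = (34118 + I*sqrt(9323))*(1/14435) = 34118/14435 + I*sqrt(9323)/14435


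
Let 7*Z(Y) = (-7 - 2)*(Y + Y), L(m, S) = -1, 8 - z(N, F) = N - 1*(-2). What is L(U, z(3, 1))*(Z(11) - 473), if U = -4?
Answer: 3509/7 ≈ 501.29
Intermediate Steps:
z(N, F) = 6 - N (z(N, F) = 8 - (N - 1*(-2)) = 8 - (N + 2) = 8 - (2 + N) = 8 + (-2 - N) = 6 - N)
Z(Y) = -18*Y/7 (Z(Y) = ((-7 - 2)*(Y + Y))/7 = (-18*Y)/7 = -18*Y/7)
L(U, z(3, 1))*(Z(11) - 473) = -(-18/7*11 - 473) = -(-198/7 - 473) = -1*(-3509/7) = 3509/7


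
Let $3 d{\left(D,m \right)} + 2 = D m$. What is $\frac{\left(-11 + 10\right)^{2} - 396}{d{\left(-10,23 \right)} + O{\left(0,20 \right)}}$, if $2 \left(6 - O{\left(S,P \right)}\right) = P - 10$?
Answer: $\frac{1185}{229} \approx 5.1747$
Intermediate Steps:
$O{\left(S,P \right)} = 11 - \frac{P}{2}$ ($O{\left(S,P \right)} = 6 - \frac{P - 10}{2} = 6 - \frac{-10 + P}{2} = 6 - \left(-5 + \frac{P}{2}\right) = 11 - \frac{P}{2}$)
$d{\left(D,m \right)} = - \frac{2}{3} + \frac{D m}{3}$
$\frac{\left(-11 + 10\right)^{2} - 396}{d{\left(-10,23 \right)} + O{\left(0,20 \right)}} = \frac{\left(-11 + 10\right)^{2} - 396}{\left(- \frac{2}{3} + \frac{1}{3} \left(-10\right) 23\right) + \left(11 - 10\right)} = \frac{\left(-1\right)^{2} - 396}{\left(- \frac{2}{3} - \frac{230}{3}\right) + \left(11 - 10\right)} = \frac{1 - 396}{- \frac{232}{3} + 1} = - \frac{395}{- \frac{229}{3}} = \left(-395\right) \left(- \frac{3}{229}\right) = \frac{1185}{229}$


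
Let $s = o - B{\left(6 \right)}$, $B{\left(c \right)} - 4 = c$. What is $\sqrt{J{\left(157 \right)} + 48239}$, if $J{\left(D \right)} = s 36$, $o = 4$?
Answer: $\sqrt{48023} \approx 219.14$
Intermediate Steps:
$B{\left(c \right)} = 4 + c$
$s = -6$ ($s = 4 - \left(4 + 6\right) = 4 - 10 = -6$)
$J{\left(D \right)} = -216$ ($J{\left(D \right)} = \left(-6\right) 36 = -216$)
$\sqrt{J{\left(157 \right)} + 48239} = \sqrt{-216 + 48239} = \sqrt{48023}$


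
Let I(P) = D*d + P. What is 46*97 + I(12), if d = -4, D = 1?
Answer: 4470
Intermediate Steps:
I(P) = -4 + P (I(P) = 1*(-4) + P = -4 + P)
46*97 + I(12) = 46*97 + (-4 + 12) = 4462 + 8 = 4470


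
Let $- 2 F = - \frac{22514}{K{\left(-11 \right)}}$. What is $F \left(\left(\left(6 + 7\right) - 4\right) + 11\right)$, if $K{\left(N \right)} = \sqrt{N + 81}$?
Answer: $\frac{22514 \sqrt{70}}{7} \approx 26909.0$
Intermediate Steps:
$K{\left(N \right)} = \sqrt{81 + N}$
$F = \frac{11257 \sqrt{70}}{70}$ ($F = - \frac{\left(-22514\right) \frac{1}{\sqrt{81 - 11}}}{2} = - \frac{\left(-22514\right) \frac{1}{\sqrt{70}}}{2} = - \frac{\left(-22514\right) \frac{\sqrt{70}}{70}}{2} = - \frac{\left(- \frac{11257}{35}\right) \sqrt{70}}{2} = \frac{11257 \sqrt{70}}{70} \approx 1345.5$)
$F \left(\left(\left(6 + 7\right) - 4\right) + 11\right) = \frac{11257 \sqrt{70}}{70} \left(\left(\left(6 + 7\right) - 4\right) + 11\right) = \frac{11257 \sqrt{70}}{70} \left(\left(13 - 4\right) + 11\right) = \frac{11257 \sqrt{70}}{70} \left(9 + 11\right) = \frac{11257 \sqrt{70}}{70} \cdot 20 = \frac{22514 \sqrt{70}}{7}$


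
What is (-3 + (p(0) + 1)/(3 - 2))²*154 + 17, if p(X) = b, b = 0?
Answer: 633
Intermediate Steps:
p(X) = 0
(-3 + (p(0) + 1)/(3 - 2))²*154 + 17 = (-3 + (0 + 1)/(3 - 2))²*154 + 17 = (-3 + 1/1)²*154 + 17 = (-3 + 1*1)²*154 + 17 = (-3 + 1)²*154 + 17 = (-2)²*154 + 17 = 4*154 + 17 = 616 + 17 = 633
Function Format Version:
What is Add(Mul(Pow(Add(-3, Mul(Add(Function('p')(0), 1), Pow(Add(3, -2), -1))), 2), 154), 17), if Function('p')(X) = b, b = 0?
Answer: 633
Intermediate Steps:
Function('p')(X) = 0
Add(Mul(Pow(Add(-3, Mul(Add(Function('p')(0), 1), Pow(Add(3, -2), -1))), 2), 154), 17) = Add(Mul(Pow(Add(-3, Mul(Add(0, 1), Pow(Add(3, -2), -1))), 2), 154), 17) = Add(Mul(Pow(Add(-3, Mul(1, Pow(1, -1))), 2), 154), 17) = Add(Mul(Pow(Add(-3, Mul(1, 1)), 2), 154), 17) = Add(Mul(Pow(Add(-3, 1), 2), 154), 17) = Add(Mul(Pow(-2, 2), 154), 17) = Add(Mul(4, 154), 17) = Add(616, 17) = 633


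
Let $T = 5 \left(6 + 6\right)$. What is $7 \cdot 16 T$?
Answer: $6720$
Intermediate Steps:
$T = 60$ ($T = 5 \cdot 12 = 60$)
$7 \cdot 16 T = 7 \cdot 16 \cdot 60 = 112 \cdot 60 = 6720$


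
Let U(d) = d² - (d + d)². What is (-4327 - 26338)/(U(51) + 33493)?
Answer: -6133/5138 ≈ -1.1937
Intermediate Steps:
U(d) = -3*d² (U(d) = d² - (2*d)² = d² - 4*d² = -3*d²)
(-4327 - 26338)/(U(51) + 33493) = (-4327 - 26338)/(-3*51² + 33493) = -30665/(-3*2601 + 33493) = -30665/(-7803 + 33493) = -30665/25690 = -30665*1/25690 = -6133/5138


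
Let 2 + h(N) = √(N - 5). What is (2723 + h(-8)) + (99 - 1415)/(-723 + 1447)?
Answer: 492172/181 + I*√13 ≈ 2719.2 + 3.6056*I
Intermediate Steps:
h(N) = -2 + √(-5 + N) (h(N) = -2 + √(N - 5) = -2 + √(-5 + N))
(2723 + h(-8)) + (99 - 1415)/(-723 + 1447) = (2723 + (-2 + √(-5 - 8))) + (99 - 1415)/(-723 + 1447) = (2723 + (-2 + √(-13))) - 1316/724 = (2723 + (-2 + I*√13)) - 1316*1/724 = (2721 + I*√13) - 329/181 = 492172/181 + I*√13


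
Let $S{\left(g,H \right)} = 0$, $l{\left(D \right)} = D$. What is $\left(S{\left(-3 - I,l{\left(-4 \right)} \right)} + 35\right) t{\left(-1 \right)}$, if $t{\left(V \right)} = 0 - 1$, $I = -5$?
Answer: $-35$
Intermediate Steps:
$t{\left(V \right)} = -1$
$\left(S{\left(-3 - I,l{\left(-4 \right)} \right)} + 35\right) t{\left(-1 \right)} = \left(0 + 35\right) \left(-1\right) = 35 \left(-1\right) = -35$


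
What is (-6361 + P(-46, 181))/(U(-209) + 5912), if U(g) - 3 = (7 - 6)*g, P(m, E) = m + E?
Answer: -3113/2853 ≈ -1.0911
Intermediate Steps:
P(m, E) = E + m
U(g) = 3 + g (U(g) = 3 + (7 - 6)*g = 3 + 1*g = 3 + g)
(-6361 + P(-46, 181))/(U(-209) + 5912) = (-6361 + (181 - 46))/((3 - 209) + 5912) = (-6361 + 135)/(-206 + 5912) = -6226/5706 = -6226*1/5706 = -3113/2853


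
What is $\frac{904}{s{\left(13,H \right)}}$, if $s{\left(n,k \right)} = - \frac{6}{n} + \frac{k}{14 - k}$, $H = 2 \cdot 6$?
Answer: $\frac{1469}{9} \approx 163.22$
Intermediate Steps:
$H = 12$
$\frac{904}{s{\left(13,H \right)}} = \frac{904}{\frac{1}{13} \frac{1}{-14 + 12} \left(84 - 72 - 12 \cdot 13\right)} = \frac{904}{\frac{1}{13} \frac{1}{-2} \left(84 - 72 - 156\right)} = \frac{904}{\frac{1}{13} \left(- \frac{1}{2}\right) \left(-144\right)} = \frac{904}{\frac{72}{13}} = 904 \cdot \frac{13}{72} = \frac{1469}{9}$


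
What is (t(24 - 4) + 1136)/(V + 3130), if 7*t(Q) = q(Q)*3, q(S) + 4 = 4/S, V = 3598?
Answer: 39703/235480 ≈ 0.16860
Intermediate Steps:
q(S) = -4 + 4/S
t(Q) = -12/7 + 12/(7*Q) (t(Q) = ((-4 + 4/Q)*3)/7 = (-12 + 12/Q)/7 = -12/7 + 12/(7*Q))
(t(24 - 4) + 1136)/(V + 3130) = (12*(1 - (24 - 4))/(7*(24 - 4)) + 1136)/(3598 + 3130) = ((12/7)*(1 - 1*20)/20 + 1136)/6728 = ((12/7)*(1/20)*(1 - 20) + 1136)*(1/6728) = ((12/7)*(1/20)*(-19) + 1136)*(1/6728) = (-57/35 + 1136)*(1/6728) = (39703/35)*(1/6728) = 39703/235480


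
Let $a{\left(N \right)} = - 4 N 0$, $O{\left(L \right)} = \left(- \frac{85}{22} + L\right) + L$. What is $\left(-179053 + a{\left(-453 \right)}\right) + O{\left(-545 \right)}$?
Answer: $- \frac{3963231}{22} \approx -1.8015 \cdot 10^{5}$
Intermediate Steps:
$O{\left(L \right)} = - \frac{85}{22} + 2 L$ ($O{\left(L \right)} = \left(\left(-85\right) \frac{1}{22} + L\right) + L = \left(- \frac{85}{22} + L\right) + L = - \frac{85}{22} + 2 L$)
$a{\left(N \right)} = 0$
$\left(-179053 + a{\left(-453 \right)}\right) + O{\left(-545 \right)} = \left(-179053 + 0\right) + \left(- \frac{85}{22} + 2 \left(-545\right)\right) = -179053 - \frac{24065}{22} = - \frac{3963231}{22}$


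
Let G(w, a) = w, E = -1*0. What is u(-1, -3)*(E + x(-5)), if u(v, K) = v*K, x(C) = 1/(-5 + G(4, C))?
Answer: -3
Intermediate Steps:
E = 0
x(C) = -1 (x(C) = 1/(-5 + 4) = 1/(-1) = -1)
u(v, K) = K*v
u(-1, -3)*(E + x(-5)) = (-3*(-1))*(0 - 1) = 3*(-1) = -3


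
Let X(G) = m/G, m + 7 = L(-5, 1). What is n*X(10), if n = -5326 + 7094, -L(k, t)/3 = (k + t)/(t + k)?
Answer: -1768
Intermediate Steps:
L(k, t) = -3 (L(k, t) = -3*(k + t)/(t + k) = -3*(k + t)/(k + t) = -3*1 = -3)
m = -10 (m = -7 - 3 = -10)
X(G) = -10/G
n = 1768
n*X(10) = 1768*(-10/10) = 1768*(-10*1/10) = 1768*(-1) = -1768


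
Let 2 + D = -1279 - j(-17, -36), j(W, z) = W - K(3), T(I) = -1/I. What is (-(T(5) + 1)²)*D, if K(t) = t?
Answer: 20176/25 ≈ 807.04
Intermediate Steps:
j(W, z) = -3 + W (j(W, z) = W - 1*3 = W - 3 = -3 + W)
D = -1261 (D = -2 + (-1279 - (-3 - 17)) = -2 + (-1279 - 1*(-20)) = -2 + (-1279 + 20) = -2 - 1259 = -1261)
(-(T(5) + 1)²)*D = -(-1/5 + 1)²*(-1261) = -(-1*⅕ + 1)²*(-1261) = -(-⅕ + 1)²*(-1261) = -(⅘)²*(-1261) = -1*16/25*(-1261) = -16/25*(-1261) = 20176/25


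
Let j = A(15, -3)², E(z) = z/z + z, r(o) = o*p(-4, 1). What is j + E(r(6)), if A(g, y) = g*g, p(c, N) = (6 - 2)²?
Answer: 50722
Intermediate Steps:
p(c, N) = 16 (p(c, N) = 4² = 16)
A(g, y) = g²
r(o) = 16*o (r(o) = o*16 = 16*o)
E(z) = 1 + z
j = 50625 (j = (15²)² = 225² = 50625)
j + E(r(6)) = 50625 + (1 + 16*6) = 50625 + (1 + 96) = 50625 + 97 = 50722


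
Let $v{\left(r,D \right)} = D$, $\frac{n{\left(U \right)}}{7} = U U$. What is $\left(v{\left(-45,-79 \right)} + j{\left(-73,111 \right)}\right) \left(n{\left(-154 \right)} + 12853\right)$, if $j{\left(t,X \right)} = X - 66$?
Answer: $-6081410$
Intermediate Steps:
$j{\left(t,X \right)} = -66 + X$ ($j{\left(t,X \right)} = X - 66 = -66 + X$)
$n{\left(U \right)} = 7 U^{2}$ ($n{\left(U \right)} = 7 U U = 7 U^{2}$)
$\left(v{\left(-45,-79 \right)} + j{\left(-73,111 \right)}\right) \left(n{\left(-154 \right)} + 12853\right) = \left(-79 + \left(-66 + 111\right)\right) \left(7 \left(-154\right)^{2} + 12853\right) = \left(-79 + 45\right) \left(7 \cdot 23716 + 12853\right) = - 34 \left(166012 + 12853\right) = \left(-34\right) 178865 = -6081410$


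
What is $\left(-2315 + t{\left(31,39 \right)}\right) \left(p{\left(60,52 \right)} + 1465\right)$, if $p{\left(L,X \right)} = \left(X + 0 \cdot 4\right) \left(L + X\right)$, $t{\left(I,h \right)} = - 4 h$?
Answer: $-18011119$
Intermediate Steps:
$p{\left(L,X \right)} = X \left(L + X\right)$ ($p{\left(L,X \right)} = \left(X + 0\right) \left(L + X\right) = X \left(L + X\right)$)
$\left(-2315 + t{\left(31,39 \right)}\right) \left(p{\left(60,52 \right)} + 1465\right) = \left(-2315 - 156\right) \left(52 \left(60 + 52\right) + 1465\right) = \left(-2315 - 156\right) \left(52 \cdot 112 + 1465\right) = - 2471 \left(5824 + 1465\right) = \left(-2471\right) 7289 = -18011119$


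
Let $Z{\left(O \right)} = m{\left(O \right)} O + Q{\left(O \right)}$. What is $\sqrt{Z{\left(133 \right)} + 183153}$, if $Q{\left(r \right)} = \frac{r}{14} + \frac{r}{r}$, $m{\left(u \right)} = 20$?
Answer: $\frac{\sqrt{743294}}{2} \approx 431.07$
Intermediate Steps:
$Q{\left(r \right)} = 1 + \frac{r}{14}$ ($Q{\left(r \right)} = r \frac{1}{14} + 1 = \frac{r}{14} + 1 = 1 + \frac{r}{14}$)
$Z{\left(O \right)} = 1 + \frac{281 O}{14}$ ($Z{\left(O \right)} = 20 O + \left(1 + \frac{O}{14}\right) = 1 + \frac{281 O}{14}$)
$\sqrt{Z{\left(133 \right)} + 183153} = \sqrt{\left(1 + \frac{281}{14} \cdot 133\right) + 183153} = \sqrt{\left(1 + \frac{5339}{2}\right) + 183153} = \sqrt{\frac{5341}{2} + 183153} = \sqrt{\frac{371647}{2}} = \frac{\sqrt{743294}}{2}$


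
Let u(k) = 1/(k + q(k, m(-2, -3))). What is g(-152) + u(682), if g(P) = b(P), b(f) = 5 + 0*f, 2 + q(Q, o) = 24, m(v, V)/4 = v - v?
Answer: 3521/704 ≈ 5.0014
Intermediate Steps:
m(v, V) = 0 (m(v, V) = 4*(v - v) = 4*0 = 0)
q(Q, o) = 22 (q(Q, o) = -2 + 24 = 22)
b(f) = 5 (b(f) = 5 + 0 = 5)
g(P) = 5
u(k) = 1/(22 + k) (u(k) = 1/(k + 22) = 1/(22 + k))
g(-152) + u(682) = 5 + 1/(22 + 682) = 5 + 1/704 = 3521/704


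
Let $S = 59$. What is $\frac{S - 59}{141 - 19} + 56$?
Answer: $56$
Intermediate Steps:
$\frac{S - 59}{141 - 19} + 56 = \frac{59 - 59}{141 - 19} + 56 = \frac{59 - 59}{122} + 56 = 0 \cdot \frac{1}{122} + 56 = 0 + 56 = 56$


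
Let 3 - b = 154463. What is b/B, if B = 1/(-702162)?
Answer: 108455942520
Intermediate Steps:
b = -154460 (b = 3 - 1*154463 = 3 - 154463 = -154460)
B = -1/702162 ≈ -1.4242e-6
b/B = -154460/(-1/702162) = -154460*(-702162) = 108455942520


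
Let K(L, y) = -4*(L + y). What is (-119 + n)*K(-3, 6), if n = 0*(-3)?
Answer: 1428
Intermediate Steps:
K(L, y) = -4*L - 4*y
n = 0
(-119 + n)*K(-3, 6) = (-119 + 0)*(-4*(-3) - 4*6) = -119*(12 - 24) = -119*(-12) = 1428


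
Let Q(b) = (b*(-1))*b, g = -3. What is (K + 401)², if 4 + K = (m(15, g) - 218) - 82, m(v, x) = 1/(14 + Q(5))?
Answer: 1136356/121 ≈ 9391.4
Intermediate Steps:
Q(b) = -b² (Q(b) = (-b)*b = -b²)
m(v, x) = -1/11 (m(v, x) = 1/(14 - 1*5²) = 1/(14 - 1*25) = 1/(14 - 25) = 1/(-11) = -1/11)
K = -3345/11 (K = -4 + ((-1/11 - 218) - 82) = -4 + (-2399/11 - 82) = -4 - 3301/11 = -3345/11 ≈ -304.09)
(K + 401)² = (-3345/11 + 401)² = (1066/11)² = 1136356/121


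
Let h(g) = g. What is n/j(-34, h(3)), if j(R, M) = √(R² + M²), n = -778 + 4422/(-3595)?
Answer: -2801332*√1165/4188175 ≈ -22.830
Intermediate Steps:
n = -2801332/3595 (n = -778 + 4422*(-1/3595) = -778 - 4422/3595 = -2801332/3595 ≈ -779.23)
j(R, M) = √(M² + R²)
n/j(-34, h(3)) = -2801332/(3595*√(3² + (-34)²)) = -2801332/(3595*√(9 + 1156)) = -2801332*√1165/1165/3595 = -2801332*√1165/4188175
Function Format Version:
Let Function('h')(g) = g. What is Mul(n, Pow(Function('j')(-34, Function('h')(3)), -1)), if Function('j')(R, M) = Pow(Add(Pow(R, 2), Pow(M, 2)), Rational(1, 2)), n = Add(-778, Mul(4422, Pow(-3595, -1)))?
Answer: Mul(Rational(-2801332, 4188175), Pow(1165, Rational(1, 2))) ≈ -22.830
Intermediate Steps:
n = Rational(-2801332, 3595) (n = Add(-778, Mul(4422, Rational(-1, 3595))) = Add(-778, Rational(-4422, 3595)) = Rational(-2801332, 3595) ≈ -779.23)
Function('j')(R, M) = Pow(Add(Pow(M, 2), Pow(R, 2)), Rational(1, 2))
Mul(n, Pow(Function('j')(-34, Function('h')(3)), -1)) = Mul(Rational(-2801332, 3595), Pow(Pow(Add(Pow(3, 2), Pow(-34, 2)), Rational(1, 2)), -1)) = Mul(Rational(-2801332, 3595), Pow(Pow(Add(9, 1156), Rational(1, 2)), -1)) = Mul(Rational(-2801332, 3595), Pow(Pow(1165, Rational(1, 2)), -1)) = Mul(Rational(-2801332, 3595), Mul(Rational(1, 1165), Pow(1165, Rational(1, 2)))) = Mul(Rational(-2801332, 4188175), Pow(1165, Rational(1, 2)))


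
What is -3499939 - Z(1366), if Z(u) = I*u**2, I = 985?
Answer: -1841466599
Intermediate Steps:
Z(u) = 985*u**2
-3499939 - Z(1366) = -3499939 - 985*1366**2 = -3499939 - 985*1865956 = -3499939 - 1*1837966660 = -3499939 - 1837966660 = -1841466599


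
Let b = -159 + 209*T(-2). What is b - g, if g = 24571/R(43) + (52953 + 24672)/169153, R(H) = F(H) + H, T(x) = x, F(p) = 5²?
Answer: -10798423971/11502404 ≈ -938.80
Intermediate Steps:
F(p) = 25
b = -577 (b = -159 + 209*(-2) = -159 - 418 = -577)
R(H) = 25 + H
g = 4161536863/11502404 (g = 24571/(25 + 43) + (52953 + 24672)/169153 = 24571/68 + 77625*(1/169153) = 24571*(1/68) + 77625/169153 = 24571/68 + 77625/169153 = 4161536863/11502404 ≈ 361.80)
b - g = -577 - 1*4161536863/11502404 = -577 - 4161536863/11502404 = -10798423971/11502404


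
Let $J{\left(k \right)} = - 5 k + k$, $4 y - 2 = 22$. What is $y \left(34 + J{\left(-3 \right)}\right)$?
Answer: $276$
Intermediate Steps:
$y = 6$ ($y = \frac{1}{2} + \frac{1}{4} \cdot 22 = \frac{1}{2} + \frac{11}{2} = 6$)
$J{\left(k \right)} = - 4 k$
$y \left(34 + J{\left(-3 \right)}\right) = 6 \left(34 - -12\right) = 6 \left(34 + 12\right) = 6 \cdot 46 = 276$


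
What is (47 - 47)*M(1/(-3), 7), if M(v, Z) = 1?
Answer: 0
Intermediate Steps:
(47 - 47)*M(1/(-3), 7) = (47 - 47)*1 = 0*1 = 0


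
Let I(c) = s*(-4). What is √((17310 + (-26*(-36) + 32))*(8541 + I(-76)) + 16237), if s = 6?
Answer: √155689963 ≈ 12478.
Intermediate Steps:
I(c) = -24 (I(c) = 6*(-4) = -24)
√((17310 + (-26*(-36) + 32))*(8541 + I(-76)) + 16237) = √((17310 + (-26*(-36) + 32))*(8541 - 24) + 16237) = √((17310 + (936 + 32))*8517 + 16237) = √((17310 + 968)*8517 + 16237) = √(18278*8517 + 16237) = √(155673726 + 16237) = √155689963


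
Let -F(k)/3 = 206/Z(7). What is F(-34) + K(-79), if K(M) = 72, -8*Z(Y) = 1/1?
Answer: 5016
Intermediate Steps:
Z(Y) = -⅛ (Z(Y) = -⅛/1 = -⅛*1 = -⅛)
F(k) = 4944 (F(k) = -618/(-⅛) = -618*(-8) = -3*(-1648) = 4944)
F(-34) + K(-79) = 4944 + 72 = 5016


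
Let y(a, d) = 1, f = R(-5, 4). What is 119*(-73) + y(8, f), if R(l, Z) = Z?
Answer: -8686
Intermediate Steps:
f = 4
119*(-73) + y(8, f) = 119*(-73) + 1 = -8687 + 1 = -8686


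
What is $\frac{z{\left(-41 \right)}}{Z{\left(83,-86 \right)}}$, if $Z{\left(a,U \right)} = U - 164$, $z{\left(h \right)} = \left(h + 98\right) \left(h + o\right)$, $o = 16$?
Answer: $\frac{57}{10} \approx 5.7$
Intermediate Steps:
$z{\left(h \right)} = \left(16 + h\right) \left(98 + h\right)$ ($z{\left(h \right)} = \left(h + 98\right) \left(h + 16\right) = \left(98 + h\right) \left(16 + h\right) = \left(16 + h\right) \left(98 + h\right)$)
$Z{\left(a,U \right)} = -164 + U$
$\frac{z{\left(-41 \right)}}{Z{\left(83,-86 \right)}} = \frac{1568 + \left(-41\right)^{2} + 114 \left(-41\right)}{-164 - 86} = \frac{1568 + 1681 - 4674}{-250} = \left(-1425\right) \left(- \frac{1}{250}\right) = \frac{57}{10}$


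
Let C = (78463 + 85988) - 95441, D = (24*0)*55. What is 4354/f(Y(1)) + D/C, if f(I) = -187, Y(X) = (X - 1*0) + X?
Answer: -4354/187 ≈ -23.283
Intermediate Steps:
Y(X) = 2*X (Y(X) = (X + 0) + X = X + X = 2*X)
D = 0 (D = 0*55 = 0)
C = 69010 (C = 164451 - 95441 = 69010)
4354/f(Y(1)) + D/C = 4354/(-187) + 0/69010 = 4354*(-1/187) + 0*(1/69010) = -4354/187 + 0 = -4354/187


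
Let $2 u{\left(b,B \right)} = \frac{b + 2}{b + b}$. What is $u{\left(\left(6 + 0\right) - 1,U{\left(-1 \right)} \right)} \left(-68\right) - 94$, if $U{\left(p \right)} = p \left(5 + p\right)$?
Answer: $- \frac{589}{5} \approx -117.8$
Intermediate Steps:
$u{\left(b,B \right)} = \frac{2 + b}{4 b}$ ($u{\left(b,B \right)} = \frac{\left(b + 2\right) \frac{1}{b + b}}{2} = \frac{\left(2 + b\right) \frac{1}{2 b}}{2} = \frac{\frac{1}{2} \frac{1}{b} \left(2 + b\right)}{2} = \frac{2 + b}{4 b}$)
$u{\left(\left(6 + 0\right) - 1,U{\left(-1 \right)} \right)} \left(-68\right) - 94 = \frac{2 + \left(\left(6 + 0\right) - 1\right)}{4 \left(\left(6 + 0\right) - 1\right)} \left(-68\right) - 94 = \frac{2 + \left(6 - 1\right)}{4 \left(6 - 1\right)} \left(-68\right) - 94 = \frac{2 + 5}{4 \cdot 5} \left(-68\right) - 94 = \frac{1}{4} \cdot \frac{1}{5} \cdot 7 \left(-68\right) - 94 = \frac{7}{20} \left(-68\right) - 94 = - \frac{119}{5} - 94 = - \frac{589}{5}$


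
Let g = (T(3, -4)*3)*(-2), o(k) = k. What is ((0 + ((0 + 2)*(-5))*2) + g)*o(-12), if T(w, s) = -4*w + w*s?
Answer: -1488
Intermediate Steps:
T(w, s) = -4*w + s*w
g = 144 (g = ((3*(-4 - 4))*3)*(-2) = ((3*(-8))*3)*(-2) = -24*3*(-2) = -72*(-2) = 144)
((0 + ((0 + 2)*(-5))*2) + g)*o(-12) = ((0 + ((0 + 2)*(-5))*2) + 144)*(-12) = ((0 + (2*(-5))*2) + 144)*(-12) = ((0 - 10*2) + 144)*(-12) = ((0 - 20) + 144)*(-12) = (-20 + 144)*(-12) = 124*(-12) = -1488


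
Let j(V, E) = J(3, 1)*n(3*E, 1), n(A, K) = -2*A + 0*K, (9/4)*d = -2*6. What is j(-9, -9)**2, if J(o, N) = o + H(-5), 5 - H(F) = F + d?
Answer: 980100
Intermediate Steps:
d = -16/3 (d = 4*(-2*6)/9 = (4/9)*(-12) = -16/3 ≈ -5.3333)
H(F) = 31/3 - F (H(F) = 5 - (F - 16/3) = 5 - (-16/3 + F) = 5 + (16/3 - F) = 31/3 - F)
n(A, K) = -2*A (n(A, K) = -2*A + 0 = -2*A)
J(o, N) = 46/3 + o (J(o, N) = o + (31/3 - 1*(-5)) = o + (31/3 + 5) = o + 46/3 = 46/3 + o)
j(V, E) = -110*E (j(V, E) = (46/3 + 3)*(-6*E) = 55*(-6*E)/3 = -110*E)
j(-9, -9)**2 = (-110*(-9))**2 = 990**2 = 980100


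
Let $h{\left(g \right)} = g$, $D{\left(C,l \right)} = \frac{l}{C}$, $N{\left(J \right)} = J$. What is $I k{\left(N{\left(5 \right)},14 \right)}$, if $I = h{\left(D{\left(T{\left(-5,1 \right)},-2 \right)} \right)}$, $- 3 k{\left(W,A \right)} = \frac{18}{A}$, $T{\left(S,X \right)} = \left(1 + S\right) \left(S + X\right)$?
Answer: $\frac{3}{56} \approx 0.053571$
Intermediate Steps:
$k{\left(W,A \right)} = - \frac{6}{A}$ ($k{\left(W,A \right)} = - \frac{18 \frac{1}{A}}{3} = - \frac{6}{A}$)
$I = - \frac{1}{8}$ ($I = - \frac{2}{-5 + 1 + \left(-5\right)^{2} - 5} = - \frac{2}{-5 + 1 + 25 - 5} = - \frac{2}{16} = \left(-2\right) \frac{1}{16} = - \frac{1}{8} \approx -0.125$)
$I k{\left(N{\left(5 \right)},14 \right)} = - \frac{\left(-6\right) \frac{1}{14}}{8} = \left(- \frac{1}{8}\right) \left(- \frac{3}{7}\right) = \frac{3}{56}$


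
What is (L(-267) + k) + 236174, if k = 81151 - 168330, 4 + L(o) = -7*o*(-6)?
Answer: 137777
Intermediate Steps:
L(o) = -4 + 42*o (L(o) = -4 - 7*o*(-6) = -4 + 42*o)
k = -87179
(L(-267) + k) + 236174 = ((-4 + 42*(-267)) - 87179) + 236174 = ((-4 - 11214) - 87179) + 236174 = (-11218 - 87179) + 236174 = -98397 + 236174 = 137777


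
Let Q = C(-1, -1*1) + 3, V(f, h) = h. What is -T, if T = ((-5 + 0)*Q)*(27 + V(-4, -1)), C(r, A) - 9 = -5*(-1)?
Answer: 2210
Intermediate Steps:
C(r, A) = 14 (C(r, A) = 9 - 5*(-1) = 9 + 5 = 14)
Q = 17 (Q = 14 + 3 = 17)
T = -2210 (T = ((-5 + 0)*17)*(27 - 1) = -5*17*26 = -85*26 = -2210)
-T = -1*(-2210) = 2210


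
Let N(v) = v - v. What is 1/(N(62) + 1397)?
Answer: 1/1397 ≈ 0.00071582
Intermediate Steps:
N(v) = 0
1/(N(62) + 1397) = 1/(0 + 1397) = 1/1397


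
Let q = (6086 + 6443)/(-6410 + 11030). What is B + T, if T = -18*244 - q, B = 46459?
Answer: 17667001/420 ≈ 42064.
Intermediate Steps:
q = 1139/420 (q = 12529/4620 = 12529*(1/4620) = 1139/420 ≈ 2.7119)
T = -1845779/420 (T = -18*244 - 1*1139/420 = -4392 - 1139/420 = -1845779/420 ≈ -4394.7)
B + T = 46459 - 1845779/420 = 17667001/420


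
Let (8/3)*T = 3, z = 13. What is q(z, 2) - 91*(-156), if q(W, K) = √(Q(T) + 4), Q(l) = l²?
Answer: 14196 + √337/8 ≈ 14198.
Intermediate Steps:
T = 9/8 (T = (3/8)*3 = 9/8 ≈ 1.1250)
q(W, K) = √337/8 (q(W, K) = √((9/8)² + 4) = √(81/64 + 4) = √(337/64) = √337/8)
q(z, 2) - 91*(-156) = √337/8 - 91*(-156) = √337/8 + 14196 = 14196 + √337/8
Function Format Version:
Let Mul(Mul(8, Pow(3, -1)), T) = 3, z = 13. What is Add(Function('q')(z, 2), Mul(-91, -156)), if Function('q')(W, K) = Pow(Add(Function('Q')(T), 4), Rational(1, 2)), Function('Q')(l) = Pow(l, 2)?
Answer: Add(14196, Mul(Rational(1, 8), Pow(337, Rational(1, 2)))) ≈ 14198.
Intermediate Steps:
T = Rational(9, 8) (T = Mul(Rational(3, 8), 3) = Rational(9, 8) ≈ 1.1250)
Function('q')(W, K) = Mul(Rational(1, 8), Pow(337, Rational(1, 2))) (Function('q')(W, K) = Pow(Add(Pow(Rational(9, 8), 2), 4), Rational(1, 2)) = Pow(Add(Rational(81, 64), 4), Rational(1, 2)) = Pow(Rational(337, 64), Rational(1, 2)) = Mul(Rational(1, 8), Pow(337, Rational(1, 2))))
Add(Function('q')(z, 2), Mul(-91, -156)) = Add(Mul(Rational(1, 8), Pow(337, Rational(1, 2))), Mul(-91, -156)) = Add(Mul(Rational(1, 8), Pow(337, Rational(1, 2))), 14196) = Add(14196, Mul(Rational(1, 8), Pow(337, Rational(1, 2))))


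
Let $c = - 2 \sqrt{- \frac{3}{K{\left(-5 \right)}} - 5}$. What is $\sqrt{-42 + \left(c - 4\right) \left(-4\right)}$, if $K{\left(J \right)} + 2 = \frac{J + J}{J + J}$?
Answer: $\sqrt{-26 + 8 i \sqrt{2}} \approx 1.0851 + 5.2132 i$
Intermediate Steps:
$K{\left(J \right)} = -1$ ($K{\left(J \right)} = -2 + \frac{J + J}{J + J} = -2 + \frac{2 J}{2 J} = -2 + 2 J \frac{1}{2 J} = -2 + 1 = -1$)
$c = - 2 i \sqrt{2}$ ($c = - 2 \sqrt{- \frac{3}{-1} - 5} = - 2 \sqrt{\left(-3\right) \left(-1\right) - 5} = - 2 \sqrt{3 - 5} = - 2 \sqrt{-2} = - 2 i \sqrt{2} \approx - 2.8284 i$)
$\sqrt{-42 + \left(c - 4\right) \left(-4\right)} = \sqrt{-42 + \left(- 2 i \sqrt{2} - 4\right) \left(-4\right)} = \sqrt{-42 + \left(-4 - 2 i \sqrt{2}\right) \left(-4\right)} = \sqrt{-42 + \left(16 + 8 i \sqrt{2}\right)} = \sqrt{-26 + 8 i \sqrt{2}}$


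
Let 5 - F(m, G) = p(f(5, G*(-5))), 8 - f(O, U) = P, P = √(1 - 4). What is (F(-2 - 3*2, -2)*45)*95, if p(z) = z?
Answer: -12825 + 4275*I*√3 ≈ -12825.0 + 7404.5*I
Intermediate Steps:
P = I*√3 (P = √(-3) = I*√3 ≈ 1.732*I)
f(O, U) = 8 - I*√3
F(m, G) = -3 + I*√3 (F(m, G) = 5 - (8 - I*√3) = 5 + (-8 + I*√3) = -3 + I*√3)
(F(-2 - 3*2, -2)*45)*95 = ((-3 + I*√3)*45)*95 = (-135 + 45*I*√3)*95 = -12825 + 4275*I*√3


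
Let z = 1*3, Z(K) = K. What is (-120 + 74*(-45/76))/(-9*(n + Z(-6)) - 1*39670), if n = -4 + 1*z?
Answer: 6225/1505066 ≈ 0.0041360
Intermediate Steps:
z = 3
n = -1 (n = -4 + 1*3 = -4 + 3 = -1)
(-120 + 74*(-45/76))/(-9*(n + Z(-6)) - 1*39670) = (-120 + 74*(-45/76))/(-9*(-1 - 6) - 1*39670) = (-120 + 74*(-45*1/76))/(-9*(-7) - 39670) = (-120 + 74*(-45/76))/(63 - 39670) = (-120 - 1665/38)/(-39607) = -6225/38*(-1/39607) = 6225/1505066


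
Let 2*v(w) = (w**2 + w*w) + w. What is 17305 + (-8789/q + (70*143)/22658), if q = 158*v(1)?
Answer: 46365073369/2684973 ≈ 17268.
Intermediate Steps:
v(w) = w**2 + w/2 (v(w) = ((w**2 + w*w) + w)/2 = ((w**2 + w**2) + w)/2 = (2*w**2 + w)/2 = (w + 2*w**2)/2 = w**2 + w/2)
q = 237 (q = 158*(1*(1/2 + 1)) = 158*(1*(3/2)) = 158*(3/2) = 237)
17305 + (-8789/q + (70*143)/22658) = 17305 + (-8789/237 + (70*143)/22658) = 17305 + (-8789*1/237 + 10010*(1/22658)) = 17305 + (-8789/237 + 5005/11329) = 17305 - 98384396/2684973 = 46365073369/2684973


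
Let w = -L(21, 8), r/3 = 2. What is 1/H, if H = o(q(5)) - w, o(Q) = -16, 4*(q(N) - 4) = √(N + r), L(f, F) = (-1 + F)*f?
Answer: 1/131 ≈ 0.0076336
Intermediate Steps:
r = 6 (r = 3*2 = 6)
L(f, F) = f*(-1 + F)
q(N) = 4 + √(6 + N)/4 (q(N) = 4 + √(N + 6)/4 = 4 + √(6 + N)/4)
w = -147 (w = -21*(-1 + 8) = -21*7 = -1*147 = -147)
H = 131 (H = -16 - 1*(-147) = -16 + 147 = 131)
1/H = 1/131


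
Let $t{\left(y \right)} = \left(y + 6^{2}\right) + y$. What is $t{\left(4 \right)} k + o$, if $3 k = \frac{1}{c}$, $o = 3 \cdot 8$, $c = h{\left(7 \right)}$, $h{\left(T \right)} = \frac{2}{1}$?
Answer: $\frac{94}{3} \approx 31.333$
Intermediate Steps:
$t{\left(y \right)} = 36 + 2 y$ ($t{\left(y \right)} = \left(y + 36\right) + y = \left(36 + y\right) + y = 36 + 2 y$)
$h{\left(T \right)} = 2$ ($h{\left(T \right)} = 2 \cdot 1 = 2$)
$c = 2$
$o = 24$
$k = \frac{1}{6}$ ($k = \frac{1}{3 \cdot 2} = \frac{1}{3} \cdot \frac{1}{2} = \frac{1}{6} \approx 0.16667$)
$t{\left(4 \right)} k + o = \left(36 + 2 \cdot 4\right) \frac{1}{6} + 24 = \left(36 + 8\right) \frac{1}{6} + 24 = 44 \cdot \frac{1}{6} + 24 = \frac{22}{3} + 24 = \frac{94}{3}$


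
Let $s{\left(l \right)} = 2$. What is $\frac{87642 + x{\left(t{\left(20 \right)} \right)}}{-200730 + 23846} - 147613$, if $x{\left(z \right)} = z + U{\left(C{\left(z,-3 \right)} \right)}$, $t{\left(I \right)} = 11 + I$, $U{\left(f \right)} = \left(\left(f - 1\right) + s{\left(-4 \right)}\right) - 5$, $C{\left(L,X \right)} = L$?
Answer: $- \frac{6527616398}{44221} \approx -1.4761 \cdot 10^{5}$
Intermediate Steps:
$U{\left(f \right)} = -4 + f$ ($U{\left(f \right)} = \left(\left(f - 1\right) + 2\right) - 5 = \left(\left(-1 + f\right) + 2\right) - 5 = \left(1 + f\right) - 5 = -4 + f$)
$x{\left(z \right)} = -4 + 2 z$ ($x{\left(z \right)} = z + \left(-4 + z\right) = -4 + 2 z$)
$\frac{87642 + x{\left(t{\left(20 \right)} \right)}}{-200730 + 23846} - 147613 = \frac{87642 - \left(4 - 2 \left(11 + 20\right)\right)}{-200730 + 23846} - 147613 = \frac{87642 + \left(-4 + 2 \cdot 31\right)}{-176884} - 147613 = \left(87642 + \left(-4 + 62\right)\right) \left(- \frac{1}{176884}\right) - 147613 = \left(87642 + 58\right) \left(- \frac{1}{176884}\right) - 147613 = 87700 \left(- \frac{1}{176884}\right) - 147613 = - \frac{21925}{44221} - 147613 = - \frac{6527616398}{44221}$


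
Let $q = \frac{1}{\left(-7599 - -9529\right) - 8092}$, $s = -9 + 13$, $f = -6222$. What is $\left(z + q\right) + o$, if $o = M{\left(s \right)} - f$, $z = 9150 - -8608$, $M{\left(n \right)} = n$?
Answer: $\frac{147789407}{6162} \approx 23984.0$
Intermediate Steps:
$s = 4$
$z = 17758$ ($z = 9150 + 8608 = 17758$)
$q = - \frac{1}{6162}$ ($q = \frac{1}{\left(-7599 + 9529\right) - 8092} = \frac{1}{1930 - 8092} = \frac{1}{-6162} = - \frac{1}{6162} \approx -0.00016229$)
$o = 6226$ ($o = 4 - -6222 = 4 + 6222 = 6226$)
$\left(z + q\right) + o = \left(17758 - \frac{1}{6162}\right) + 6226 = \frac{109424795}{6162} + 6226 = \frac{147789407}{6162}$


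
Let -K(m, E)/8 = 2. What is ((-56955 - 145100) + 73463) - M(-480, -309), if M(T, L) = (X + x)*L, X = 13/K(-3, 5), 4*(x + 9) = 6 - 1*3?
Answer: -2102277/16 ≈ -1.3139e+5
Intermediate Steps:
K(m, E) = -16 (K(m, E) = -8*2 = -16)
x = -33/4 (x = -9 + (6 - 1*3)/4 = -9 + (6 - 3)/4 = -9 + (1/4)*3 = -9 + 3/4 = -33/4 ≈ -8.2500)
X = -13/16 (X = 13/(-16) = 13*(-1/16) = -13/16 ≈ -0.81250)
M(T, L) = -145*L/16 (M(T, L) = (-13/16 - 33/4)*L = -145*L/16)
((-56955 - 145100) + 73463) - M(-480, -309) = ((-56955 - 145100) + 73463) - (-145)*(-309)/16 = (-202055 + 73463) - 1*44805/16 = -128592 - 44805/16 = -2102277/16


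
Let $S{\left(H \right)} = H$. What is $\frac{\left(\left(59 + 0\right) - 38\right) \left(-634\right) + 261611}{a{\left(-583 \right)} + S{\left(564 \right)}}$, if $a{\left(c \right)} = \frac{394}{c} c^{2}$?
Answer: $- \frac{35471}{32734} \approx -1.0836$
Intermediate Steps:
$a{\left(c \right)} = 394 c$
$\frac{\left(\left(59 + 0\right) - 38\right) \left(-634\right) + 261611}{a{\left(-583 \right)} + S{\left(564 \right)}} = \frac{\left(\left(59 + 0\right) - 38\right) \left(-634\right) + 261611}{394 \left(-583\right) + 564} = \frac{\left(59 - 38\right) \left(-634\right) + 261611}{-229702 + 564} = \frac{21 \left(-634\right) + 261611}{-229138} = \left(-13314 + 261611\right) \left(- \frac{1}{229138}\right) = 248297 \left(- \frac{1}{229138}\right) = - \frac{35471}{32734}$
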